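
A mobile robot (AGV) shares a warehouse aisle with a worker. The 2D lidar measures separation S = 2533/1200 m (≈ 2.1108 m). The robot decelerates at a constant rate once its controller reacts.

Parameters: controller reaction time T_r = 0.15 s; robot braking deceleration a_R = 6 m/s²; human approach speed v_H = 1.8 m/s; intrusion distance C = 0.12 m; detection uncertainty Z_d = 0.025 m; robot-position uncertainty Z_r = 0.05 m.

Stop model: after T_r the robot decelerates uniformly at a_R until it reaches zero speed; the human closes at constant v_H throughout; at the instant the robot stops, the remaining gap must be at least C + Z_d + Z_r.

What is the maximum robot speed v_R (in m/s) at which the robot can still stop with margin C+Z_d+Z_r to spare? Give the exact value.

quadratic (1/12)·v² + (9/20)·v + (-79/48) = 0
  disc = (9/20)² − 4·(1/12)·(-79/48) = 169/225 ; √disc = 13/15
  v_R = (−(9/20) + 13/15) / (2·(1/12)) = 5/2 m/s
check:
braking lasts T_s = (5/2)/6 = 0.4167 s
reaction-phase robot travel = 2.5000·0.1500 = 0.3750 m
robot covers 2.5000·0.4167 − ½·6.0000·0.4167² = 0.5208 m while stopping
human closes 1.8000·0.5667 = 1.0200 m
residual clearance needed = 0.1200+0.0250+0.0500 = 0.1950 m
sum ≈ 0.3750+0.5208+1.0200+0.1950 ≈ 2.1108 m = S ✓

v_R_max = 5/2 m/s = 2.5000 m/s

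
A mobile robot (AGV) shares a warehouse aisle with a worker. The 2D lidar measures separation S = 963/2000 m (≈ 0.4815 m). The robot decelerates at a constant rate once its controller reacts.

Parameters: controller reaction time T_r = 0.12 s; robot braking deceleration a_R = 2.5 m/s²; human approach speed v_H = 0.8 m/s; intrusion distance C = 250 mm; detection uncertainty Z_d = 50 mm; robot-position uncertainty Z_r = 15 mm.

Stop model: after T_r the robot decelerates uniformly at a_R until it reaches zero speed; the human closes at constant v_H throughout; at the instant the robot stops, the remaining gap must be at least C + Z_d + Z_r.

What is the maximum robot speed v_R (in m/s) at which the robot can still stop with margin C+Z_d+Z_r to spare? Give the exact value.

at the boundary: (1/5)·v² + (11/25)·v + (-141/2000) = 0
  disc = (11/25)² − 4·(1/5)·(-141/2000) = 1/4 ; √disc = 1/2
  v_R = (−(11/25) + 1/2) / (2·(1/5)) = 3/20 m/s
check:
braking lasts T_s = (3/20)/(5/2) = 0.0600 s
robot in T_r: 0.1500·0.1200 = 0.0180 m
robot covers 0.1500·0.0600 − ½·2.5000·0.0600² = 0.0045 m while stopping
human over T_r+T_s: 0.8000·(0.1200+0.0600) = 0.1440 m
C+Z_d+Z_r = 0.2500+0.0500+0.0150 = 0.3150 m
sum ≈ 0.0180+0.0045+0.1440+0.3150 ≈ 0.4815 m = S ✓

v_R_max = 3/20 m/s = 0.1500 m/s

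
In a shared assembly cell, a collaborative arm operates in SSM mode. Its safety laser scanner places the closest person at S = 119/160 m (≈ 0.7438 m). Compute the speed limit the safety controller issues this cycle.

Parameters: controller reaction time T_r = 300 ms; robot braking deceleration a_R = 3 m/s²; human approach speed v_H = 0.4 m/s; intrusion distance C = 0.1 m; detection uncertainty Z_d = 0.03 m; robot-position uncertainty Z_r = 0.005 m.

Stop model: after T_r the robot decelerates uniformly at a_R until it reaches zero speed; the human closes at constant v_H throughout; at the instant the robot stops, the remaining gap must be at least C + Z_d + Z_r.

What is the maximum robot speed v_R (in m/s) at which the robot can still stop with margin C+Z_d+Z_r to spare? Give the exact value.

v_R_max = 17/20 m/s = 0.8500 m/s

quadratic (1/6)·v² + (13/30)·v + (-391/800) = 0
  disc = (13/30)² − 4·(1/6)·(-391/800) = 1849/3600 ; √disc = 43/60
  v_R = (−(13/30) + 43/60) / (2·(1/6)) = 17/20 m/s
check:
T_s = v_R/a_R = (17/20)/3 = 0.2833 s
robot in T_r: 0.8500·0.3000 = 0.2550 m
robot covers 0.8500·0.2833 − ½·3.0000·0.2833² = 0.1204 m while stopping
human over T_r+T_s: 0.4000·(0.3000+0.2833) = 0.2333 m
C+Z_d+Z_r = 0.1000+0.0300+0.0050 = 0.1350 m
sum ≈ 0.2550+0.1204+0.2333+0.1350 ≈ 0.7438 m = S ✓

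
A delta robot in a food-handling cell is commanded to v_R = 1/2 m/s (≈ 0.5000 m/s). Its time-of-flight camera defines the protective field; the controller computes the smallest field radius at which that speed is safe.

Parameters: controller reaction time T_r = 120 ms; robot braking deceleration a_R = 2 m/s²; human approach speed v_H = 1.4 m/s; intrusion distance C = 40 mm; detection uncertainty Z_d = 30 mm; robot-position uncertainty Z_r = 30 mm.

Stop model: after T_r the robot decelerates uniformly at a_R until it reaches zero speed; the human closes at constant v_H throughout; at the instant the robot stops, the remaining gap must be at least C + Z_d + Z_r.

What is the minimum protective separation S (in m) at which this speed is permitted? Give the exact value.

braking lasts T_s = (1/2)/2 = 0.2500 s
reaction-phase robot travel = 0.5000·0.1200 = 0.0600 m
braking distance = 0.5000²/(2·2.0000) = 0.0625 m
human closes 1.4000·0.3700 = 0.5180 m
margins: 0.0400+0.0300+0.0300 = 0.1000 m
S_min ≈ 0.0600+0.0625+0.5180+0.1000  ⇒  S_min = 1481/2000 m

S_min = 1481/2000 m = 0.7405 m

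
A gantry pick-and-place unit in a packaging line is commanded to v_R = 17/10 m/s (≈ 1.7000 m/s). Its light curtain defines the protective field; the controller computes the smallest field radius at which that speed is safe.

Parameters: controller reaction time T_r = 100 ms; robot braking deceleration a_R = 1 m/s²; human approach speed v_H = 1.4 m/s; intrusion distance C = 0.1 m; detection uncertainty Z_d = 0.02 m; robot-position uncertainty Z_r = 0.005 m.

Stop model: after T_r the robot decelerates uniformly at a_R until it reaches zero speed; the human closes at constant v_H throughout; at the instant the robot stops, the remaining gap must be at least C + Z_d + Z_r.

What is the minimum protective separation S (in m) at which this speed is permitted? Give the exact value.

S_min = 213/50 m = 4.2600 m

T_s = v_R/a_R = (17/10)/1 = 1.7000 s
reaction-phase robot travel = 1.7000·0.1000 = 0.1700 m
braking distance = 1.7000²/(2·1.0000) = 1.4450 m
person approaches 1.4000·(0.1000+1.7000) = 2.5200 m
C+Z_d+Z_r = 0.1000+0.0200+0.0050 = 0.1250 m
S_min ≈ 0.1700+1.4450+2.5200+0.1250  ⇒  S_min = 213/50 m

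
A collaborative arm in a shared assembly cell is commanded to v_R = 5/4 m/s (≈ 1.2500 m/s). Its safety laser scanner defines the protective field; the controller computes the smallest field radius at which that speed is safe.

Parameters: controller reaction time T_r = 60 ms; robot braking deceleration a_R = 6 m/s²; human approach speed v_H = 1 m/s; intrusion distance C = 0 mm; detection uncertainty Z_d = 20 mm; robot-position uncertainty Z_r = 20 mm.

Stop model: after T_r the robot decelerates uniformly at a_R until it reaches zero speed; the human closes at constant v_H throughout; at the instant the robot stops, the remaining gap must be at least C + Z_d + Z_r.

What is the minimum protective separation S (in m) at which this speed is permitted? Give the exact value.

stop time T_s = (5/4)/6 = 0.2083 s
reaction-phase robot travel = 1.2500·0.0600 = 0.0750 m
braking distance = 1.2500²/(2·6.0000) = 0.1302 m
human over T_r+T_s: 1.0000·(0.0600+0.2083) = 0.2683 m
residual clearance needed = 0.0000+0.0200+0.0200 = 0.0400 m
S_min ≈ 0.0750+0.1302+0.2683+0.0400  ⇒  S_min = 493/960 m

S_min = 493/960 m = 0.5135 m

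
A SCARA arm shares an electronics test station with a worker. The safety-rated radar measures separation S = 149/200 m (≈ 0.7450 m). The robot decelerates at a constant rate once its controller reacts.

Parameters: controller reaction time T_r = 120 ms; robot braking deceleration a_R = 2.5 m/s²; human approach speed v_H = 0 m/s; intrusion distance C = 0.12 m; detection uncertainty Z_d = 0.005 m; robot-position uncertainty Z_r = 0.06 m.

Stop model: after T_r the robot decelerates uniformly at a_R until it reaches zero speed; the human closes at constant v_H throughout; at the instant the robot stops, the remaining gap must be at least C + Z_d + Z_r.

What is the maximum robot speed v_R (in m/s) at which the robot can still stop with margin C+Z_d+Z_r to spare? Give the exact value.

quadratic (1/5)·v² + (3/25)·v + (-14/25) = 0
  disc = (3/25)² − 4·(1/5)·(-14/25) = 289/625 ; √disc = 17/25
  v_R = (−(3/25) + 17/25) / (2·(1/5)) = 7/5 m/s
check:
T_s = v_R/a_R = (7/5)/(5/2) = 0.5600 s
robot covers v_R·T_r = 1.4000·0.1200 = 0.1680 m before braking
robot covers 1.4000·0.5600 − ½·2.5000·0.5600² = 0.3920 m while stopping
human over T_r+T_s: 0.0000·(0.1200+0.5600) = 0.0000 m
margins: 0.1200+0.0050+0.0600 = 0.1850 m
sum ≈ 0.1680+0.3920+0.0000+0.1850 ≈ 0.7450 m = S ✓

v_R_max = 7/5 m/s = 1.4000 m/s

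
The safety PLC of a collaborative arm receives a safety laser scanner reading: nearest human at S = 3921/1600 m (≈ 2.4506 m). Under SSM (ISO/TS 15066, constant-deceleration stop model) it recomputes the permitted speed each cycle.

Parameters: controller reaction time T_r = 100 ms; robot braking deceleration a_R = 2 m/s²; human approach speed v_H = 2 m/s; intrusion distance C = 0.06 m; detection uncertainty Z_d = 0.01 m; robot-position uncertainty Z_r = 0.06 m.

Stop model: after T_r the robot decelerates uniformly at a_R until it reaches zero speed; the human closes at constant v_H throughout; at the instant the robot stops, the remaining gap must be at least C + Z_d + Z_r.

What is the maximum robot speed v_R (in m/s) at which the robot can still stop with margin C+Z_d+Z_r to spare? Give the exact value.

v_R_max = 29/20 m/s = 1.4500 m/s

at the boundary: (1/4)·v² + (11/10)·v + (-3393/1600) = 0
  disc = (11/10)² − 4·(1/4)·(-3393/1600) = 5329/1600 ; √disc = 73/40
  v_R = (−(11/10) + 73/40) / (2·(1/4)) = 29/20 m/s
check:
braking lasts T_s = (29/20)/2 = 0.7250 s
robot covers v_R·T_r = 1.4500·0.1000 = 0.1450 m before braking
robot covers 1.4500·0.7250 − ½·2.0000·0.7250² = 0.5256 m while stopping
human over T_r+T_s: 2.0000·(0.1000+0.7250) = 1.6500 m
residual clearance needed = 0.0600+0.0100+0.0600 = 0.1300 m
sum ≈ 0.1450+0.5256+1.6500+0.1300 ≈ 2.4506 m = S ✓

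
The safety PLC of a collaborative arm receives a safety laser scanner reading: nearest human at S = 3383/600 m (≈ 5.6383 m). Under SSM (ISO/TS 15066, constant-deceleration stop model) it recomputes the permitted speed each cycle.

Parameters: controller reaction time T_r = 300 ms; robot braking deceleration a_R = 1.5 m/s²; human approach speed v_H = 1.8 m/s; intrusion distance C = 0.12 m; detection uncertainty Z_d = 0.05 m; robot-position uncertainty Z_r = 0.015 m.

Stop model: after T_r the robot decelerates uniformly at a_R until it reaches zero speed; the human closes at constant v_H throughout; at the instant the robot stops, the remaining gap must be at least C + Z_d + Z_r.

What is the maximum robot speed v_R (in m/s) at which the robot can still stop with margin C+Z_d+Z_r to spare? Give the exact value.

v_R_max = 11/5 m/s = 2.2000 m/s

at the boundary: (1/3)·v² + (3/2)·v + (-737/150) = 0
  disc = (3/2)² − 4·(1/3)·(-737/150) = 7921/900 ; √disc = 89/30
  v_R = (−(3/2) + 89/30) / (2·(1/3)) = 11/5 m/s
check:
T_s = v_R/a_R = (11/5)/(3/2) = 1.4667 s
robot in T_r: 2.2000·0.3000 = 0.6600 m
braking distance = 2.2000²/(2·1.5000) = 1.6133 m
person approaches 1.8000·(0.3000+1.4667) = 3.1800 m
margins: 0.1200+0.0500+0.0150 = 0.1850 m
sum ≈ 0.6600+1.6133+3.1800+0.1850 ≈ 5.6383 m = S ✓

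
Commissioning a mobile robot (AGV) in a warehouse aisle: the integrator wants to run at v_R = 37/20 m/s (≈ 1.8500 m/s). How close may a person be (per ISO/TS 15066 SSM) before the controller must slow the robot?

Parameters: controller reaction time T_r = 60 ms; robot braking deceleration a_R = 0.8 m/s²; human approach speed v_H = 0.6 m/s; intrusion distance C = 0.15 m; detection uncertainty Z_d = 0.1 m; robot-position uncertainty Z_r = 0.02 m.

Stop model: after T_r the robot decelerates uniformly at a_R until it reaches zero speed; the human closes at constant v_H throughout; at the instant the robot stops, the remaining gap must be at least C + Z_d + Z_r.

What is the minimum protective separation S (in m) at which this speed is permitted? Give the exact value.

stop time T_s = (37/20)/(4/5) = 2.3125 s
reaction-phase robot travel = 1.8500·0.0600 = 0.1110 m
robot under decel: 1.8500²/(2·0.8000) = 2.1391 m
person approaches 0.6000·(0.0600+2.3125) = 1.4235 m
margins: 0.1500+0.1000+0.0200 = 0.2700 m
S_min ≈ 0.1110+2.1391+1.4235+0.2700  ⇒  S_min = 63097/16000 m

S_min = 63097/16000 m = 3.9436 m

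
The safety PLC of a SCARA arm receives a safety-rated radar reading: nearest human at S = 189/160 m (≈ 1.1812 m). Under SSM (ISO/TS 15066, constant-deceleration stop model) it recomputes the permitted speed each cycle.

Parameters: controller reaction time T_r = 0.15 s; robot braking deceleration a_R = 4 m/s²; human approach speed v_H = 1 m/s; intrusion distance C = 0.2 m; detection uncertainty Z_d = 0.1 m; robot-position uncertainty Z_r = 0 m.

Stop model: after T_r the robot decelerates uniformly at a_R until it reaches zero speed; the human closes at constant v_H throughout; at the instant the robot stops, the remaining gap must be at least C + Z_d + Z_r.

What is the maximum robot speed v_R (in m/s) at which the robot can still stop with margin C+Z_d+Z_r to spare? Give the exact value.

v_R_max = 13/10 m/s = 1.3000 m/s

quadratic (1/8)·v² + (2/5)·v + (-117/160) = 0
  disc = (2/5)² − 4·(1/8)·(-117/160) = 841/1600 ; √disc = 29/40
  v_R = (−(2/5) + 29/40) / (2·(1/8)) = 13/10 m/s
check:
T_s = v_R/a_R = (13/10)/4 = 0.3250 s
robot covers v_R·T_r = 1.3000·0.1500 = 0.1950 m before braking
braking distance = 1.3000²/(2·4.0000) = 0.2112 m
human closes 1.0000·0.4750 = 0.4750 m
margins: 0.2000+0.1000+0.0000 = 0.3000 m
sum ≈ 0.1950+0.2112+0.4750+0.3000 ≈ 1.1812 m = S ✓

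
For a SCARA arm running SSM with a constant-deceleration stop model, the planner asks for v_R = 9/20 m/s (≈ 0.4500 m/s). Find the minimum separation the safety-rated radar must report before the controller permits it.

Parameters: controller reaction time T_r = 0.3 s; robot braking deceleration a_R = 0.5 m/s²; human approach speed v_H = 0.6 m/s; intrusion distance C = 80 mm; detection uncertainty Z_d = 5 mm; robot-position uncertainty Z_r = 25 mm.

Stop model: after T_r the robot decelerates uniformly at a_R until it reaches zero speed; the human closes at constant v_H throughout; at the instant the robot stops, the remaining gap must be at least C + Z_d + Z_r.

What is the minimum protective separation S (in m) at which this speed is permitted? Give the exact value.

braking lasts T_s = (9/20)/(1/2) = 0.9000 s
robot in T_r: 0.4500·0.3000 = 0.1350 m
braking distance = 0.4500²/(2·0.5000) = 0.2025 m
person approaches 0.6000·(0.3000+0.9000) = 0.7200 m
margins: 0.0800+0.0050+0.0250 = 0.1100 m
S_min ≈ 0.1350+0.2025+0.7200+0.1100  ⇒  S_min = 467/400 m

S_min = 467/400 m = 1.1675 m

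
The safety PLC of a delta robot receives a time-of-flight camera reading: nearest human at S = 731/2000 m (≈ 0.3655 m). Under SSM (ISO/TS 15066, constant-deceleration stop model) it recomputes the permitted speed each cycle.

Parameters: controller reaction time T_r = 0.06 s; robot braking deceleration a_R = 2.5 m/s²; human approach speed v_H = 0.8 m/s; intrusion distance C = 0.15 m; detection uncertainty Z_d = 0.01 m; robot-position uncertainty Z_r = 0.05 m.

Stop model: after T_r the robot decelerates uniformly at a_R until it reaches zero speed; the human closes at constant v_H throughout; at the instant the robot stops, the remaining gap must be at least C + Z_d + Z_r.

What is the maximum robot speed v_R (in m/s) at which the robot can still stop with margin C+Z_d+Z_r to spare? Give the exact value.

quadratic (1/5)·v² + (19/50)·v + (-43/400) = 0
  disc = (19/50)² − 4·(1/5)·(-43/400) = 144/625 ; √disc = 12/25
  v_R = (−(19/50) + 12/25) / (2·(1/5)) = 1/4 m/s
check:
braking lasts T_s = (1/4)/(5/2) = 0.1000 s
robot in T_r: 0.2500·0.0600 = 0.0150 m
robot under decel: 0.2500²/(2·2.5000) = 0.0125 m
human over T_r+T_s: 0.8000·(0.0600+0.1000) = 0.1280 m
margins: 0.1500+0.0100+0.0500 = 0.2100 m
sum ≈ 0.0150+0.0125+0.1280+0.2100 ≈ 0.3655 m = S ✓

v_R_max = 1/4 m/s = 0.2500 m/s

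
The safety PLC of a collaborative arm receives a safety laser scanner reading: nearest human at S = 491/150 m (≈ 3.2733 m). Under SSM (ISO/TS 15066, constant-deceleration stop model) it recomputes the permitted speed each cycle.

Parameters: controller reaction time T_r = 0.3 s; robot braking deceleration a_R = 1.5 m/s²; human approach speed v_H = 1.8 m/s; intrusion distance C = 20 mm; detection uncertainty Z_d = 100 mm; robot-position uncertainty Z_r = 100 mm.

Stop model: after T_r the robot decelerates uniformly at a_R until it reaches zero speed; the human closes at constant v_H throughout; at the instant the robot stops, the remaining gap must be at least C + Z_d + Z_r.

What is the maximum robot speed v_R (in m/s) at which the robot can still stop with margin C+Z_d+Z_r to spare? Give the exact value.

v_R_max = 13/10 m/s = 1.3000 m/s

at the boundary: (1/3)·v² + (3/2)·v + (-377/150) = 0
  disc = (3/2)² − 4·(1/3)·(-377/150) = 5041/900 ; √disc = 71/30
  v_R = (−(3/2) + 71/30) / (2·(1/3)) = 13/10 m/s
check:
stop time T_s = (13/10)/(3/2) = 0.8667 s
robot covers v_R·T_r = 1.3000·0.3000 = 0.3900 m before braking
robot under decel: 1.3000²/(2·1.5000) = 0.5633 m
human over T_r+T_s: 1.8000·(0.3000+0.8667) = 2.1000 m
residual clearance needed = 0.0200+0.1000+0.1000 = 0.2200 m
sum ≈ 0.3900+0.5633+2.1000+0.2200 ≈ 3.2733 m = S ✓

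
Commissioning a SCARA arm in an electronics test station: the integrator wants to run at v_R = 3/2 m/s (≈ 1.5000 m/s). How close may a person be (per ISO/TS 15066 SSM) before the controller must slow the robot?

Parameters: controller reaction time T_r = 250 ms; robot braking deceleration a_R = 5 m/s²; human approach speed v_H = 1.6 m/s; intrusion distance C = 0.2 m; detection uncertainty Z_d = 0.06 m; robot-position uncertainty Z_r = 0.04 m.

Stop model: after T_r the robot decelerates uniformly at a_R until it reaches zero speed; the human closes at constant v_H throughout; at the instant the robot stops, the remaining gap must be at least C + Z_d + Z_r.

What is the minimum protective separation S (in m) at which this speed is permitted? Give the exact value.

T_s = v_R/a_R = (3/2)/5 = 0.3000 s
robot covers v_R·T_r = 1.5000·0.2500 = 0.3750 m before braking
braking distance = 1.5000²/(2·5.0000) = 0.2250 m
human over T_r+T_s: 1.6000·(0.2500+0.3000) = 0.8800 m
residual clearance needed = 0.2000+0.0600+0.0400 = 0.3000 m
S_min ≈ 0.3750+0.2250+0.8800+0.3000  ⇒  S_min = 89/50 m

S_min = 89/50 m = 1.7800 m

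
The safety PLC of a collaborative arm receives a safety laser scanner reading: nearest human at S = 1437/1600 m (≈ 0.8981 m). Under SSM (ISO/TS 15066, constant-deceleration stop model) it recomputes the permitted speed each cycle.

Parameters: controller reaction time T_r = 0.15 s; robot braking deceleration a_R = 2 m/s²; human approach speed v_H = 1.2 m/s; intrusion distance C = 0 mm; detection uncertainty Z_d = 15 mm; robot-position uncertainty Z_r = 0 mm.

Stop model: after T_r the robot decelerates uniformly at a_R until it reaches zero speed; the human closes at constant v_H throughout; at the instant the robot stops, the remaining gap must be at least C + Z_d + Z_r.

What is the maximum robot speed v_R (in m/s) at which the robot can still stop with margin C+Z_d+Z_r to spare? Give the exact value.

v_R_max = 3/4 m/s = 0.7500 m/s

collect terms ⇒ (1/4)·v_R² + (3/4)·v_R + (-45/64) = 0
  disc = (3/4)² − 4·(1/4)·(-45/64) = 81/64 ; √disc = 9/8
  v_R = (−(3/4) + 9/8) / (2·(1/4)) = 3/4 m/s
check:
T_s = v_R/a_R = (3/4)/2 = 0.3750 s
robot covers v_R·T_r = 0.7500·0.1500 = 0.1125 m before braking
braking distance = 0.7500²/(2·2.0000) = 0.1406 m
human over T_r+T_s: 1.2000·(0.1500+0.3750) = 0.6300 m
margins: 0.0000+0.0150+0.0000 = 0.0150 m
sum ≈ 0.1125+0.1406+0.6300+0.0150 ≈ 0.8981 m = S ✓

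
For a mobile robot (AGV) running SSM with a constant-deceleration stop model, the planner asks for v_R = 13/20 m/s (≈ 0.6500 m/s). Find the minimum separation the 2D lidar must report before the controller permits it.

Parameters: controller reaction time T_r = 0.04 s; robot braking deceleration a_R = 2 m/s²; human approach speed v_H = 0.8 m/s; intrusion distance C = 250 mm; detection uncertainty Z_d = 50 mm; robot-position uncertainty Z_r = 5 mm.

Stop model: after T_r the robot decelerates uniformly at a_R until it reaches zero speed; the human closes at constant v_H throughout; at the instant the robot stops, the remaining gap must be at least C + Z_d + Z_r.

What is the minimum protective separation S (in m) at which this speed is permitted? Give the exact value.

T_s = v_R/a_R = (13/20)/2 = 0.3250 s
robot in T_r: 0.6500·0.0400 = 0.0260 m
robot under decel: 0.6500²/(2·2.0000) = 0.1056 m
person approaches 0.8000·(0.0400+0.3250) = 0.2920 m
margins: 0.2500+0.0500+0.0050 = 0.3050 m
S_min ≈ 0.0260+0.1056+0.2920+0.3050  ⇒  S_min = 5829/8000 m

S_min = 5829/8000 m = 0.7286 m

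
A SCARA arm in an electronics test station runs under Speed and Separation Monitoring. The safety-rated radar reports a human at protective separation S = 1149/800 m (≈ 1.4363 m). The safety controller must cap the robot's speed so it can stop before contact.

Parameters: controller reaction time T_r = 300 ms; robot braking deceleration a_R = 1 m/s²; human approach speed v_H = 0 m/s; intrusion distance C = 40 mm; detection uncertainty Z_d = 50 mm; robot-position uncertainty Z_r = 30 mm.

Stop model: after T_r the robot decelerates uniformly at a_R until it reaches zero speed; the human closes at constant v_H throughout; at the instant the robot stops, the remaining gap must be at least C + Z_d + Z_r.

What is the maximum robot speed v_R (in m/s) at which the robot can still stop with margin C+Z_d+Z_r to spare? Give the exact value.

v_R_max = 27/20 m/s = 1.3500 m/s

quadratic (1/2)·v² + (3/10)·v + (-1053/800) = 0
  disc = (3/10)² − 4·(1/2)·(-1053/800) = 1089/400 ; √disc = 33/20
  v_R = (−(3/10) + 33/20) / (2·(1/2)) = 27/20 m/s
check:
braking lasts T_s = (27/20)/1 = 1.3500 s
robot in T_r: 1.3500·0.3000 = 0.4050 m
robot covers 1.3500·1.3500 − ½·1.0000·1.3500² = 0.9113 m while stopping
human over T_r+T_s: 0.0000·(0.3000+1.3500) = 0.0000 m
C+Z_d+Z_r = 0.0400+0.0500+0.0300 = 0.1200 m
sum ≈ 0.4050+0.9113+0.0000+0.1200 ≈ 1.4363 m = S ✓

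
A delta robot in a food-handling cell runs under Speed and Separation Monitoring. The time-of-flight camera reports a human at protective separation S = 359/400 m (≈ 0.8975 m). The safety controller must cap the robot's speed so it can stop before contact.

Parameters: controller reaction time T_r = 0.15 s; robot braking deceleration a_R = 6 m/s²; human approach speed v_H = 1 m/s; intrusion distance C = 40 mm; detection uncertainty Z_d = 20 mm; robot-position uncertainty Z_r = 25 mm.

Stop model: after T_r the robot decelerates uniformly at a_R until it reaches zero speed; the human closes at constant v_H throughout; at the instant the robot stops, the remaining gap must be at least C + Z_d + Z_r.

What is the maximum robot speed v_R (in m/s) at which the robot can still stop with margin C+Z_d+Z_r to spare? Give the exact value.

v_R_max = 3/2 m/s = 1.5000 m/s

collect terms ⇒ (1/12)·v_R² + (19/60)·v_R + (-53/80) = 0
  disc = (19/60)² − 4·(1/12)·(-53/80) = 289/900 ; √disc = 17/30
  v_R = (−(19/60) + 17/30) / (2·(1/12)) = 3/2 m/s
check:
T_s = v_R/a_R = (3/2)/6 = 0.2500 s
robot covers v_R·T_r = 1.5000·0.1500 = 0.2250 m before braking
braking distance = 1.5000²/(2·6.0000) = 0.1875 m
person approaches 1.0000·(0.1500+0.2500) = 0.4000 m
residual clearance needed = 0.0400+0.0200+0.0250 = 0.0850 m
sum ≈ 0.2250+0.1875+0.4000+0.0850 ≈ 0.8975 m = S ✓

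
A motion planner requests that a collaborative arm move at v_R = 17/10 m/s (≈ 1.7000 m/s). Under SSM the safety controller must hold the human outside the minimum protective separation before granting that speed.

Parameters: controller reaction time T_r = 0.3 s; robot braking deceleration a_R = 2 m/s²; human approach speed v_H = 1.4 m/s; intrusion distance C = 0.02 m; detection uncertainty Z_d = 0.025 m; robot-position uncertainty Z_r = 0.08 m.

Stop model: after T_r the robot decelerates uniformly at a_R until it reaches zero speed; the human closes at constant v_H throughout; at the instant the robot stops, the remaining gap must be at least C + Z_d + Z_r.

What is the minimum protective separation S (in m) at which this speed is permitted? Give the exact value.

braking lasts T_s = (17/10)/2 = 0.8500 s
robot covers v_R·T_r = 1.7000·0.3000 = 0.5100 m before braking
braking distance = 1.7000²/(2·2.0000) = 0.7225 m
human over T_r+T_s: 1.4000·(0.3000+0.8500) = 1.6100 m
margins: 0.0200+0.0250+0.0800 = 0.1250 m
S_min ≈ 0.5100+0.7225+1.6100+0.1250  ⇒  S_min = 1187/400 m

S_min = 1187/400 m = 2.9675 m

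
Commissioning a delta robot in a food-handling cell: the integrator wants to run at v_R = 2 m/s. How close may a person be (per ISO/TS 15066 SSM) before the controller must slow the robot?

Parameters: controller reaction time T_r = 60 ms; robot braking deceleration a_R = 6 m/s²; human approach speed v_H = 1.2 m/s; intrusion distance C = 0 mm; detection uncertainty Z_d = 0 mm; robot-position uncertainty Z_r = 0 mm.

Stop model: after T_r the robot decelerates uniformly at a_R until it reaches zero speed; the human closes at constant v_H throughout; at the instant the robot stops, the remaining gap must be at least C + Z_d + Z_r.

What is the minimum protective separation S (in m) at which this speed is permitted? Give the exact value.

S_min = 347/375 m = 0.9253 m

braking lasts T_s = 2/6 = 0.3333 s
reaction-phase robot travel = 2.0000·0.0600 = 0.1200 m
robot covers 2.0000·0.3333 − ½·6.0000·0.3333² = 0.3333 m while stopping
person approaches 1.2000·(0.0600+0.3333) = 0.4720 m
margins: 0.0000+0.0000+0.0000 = 0.0000 m
S_min ≈ 0.1200+0.3333+0.4720+0.0000  ⇒  S_min = 347/375 m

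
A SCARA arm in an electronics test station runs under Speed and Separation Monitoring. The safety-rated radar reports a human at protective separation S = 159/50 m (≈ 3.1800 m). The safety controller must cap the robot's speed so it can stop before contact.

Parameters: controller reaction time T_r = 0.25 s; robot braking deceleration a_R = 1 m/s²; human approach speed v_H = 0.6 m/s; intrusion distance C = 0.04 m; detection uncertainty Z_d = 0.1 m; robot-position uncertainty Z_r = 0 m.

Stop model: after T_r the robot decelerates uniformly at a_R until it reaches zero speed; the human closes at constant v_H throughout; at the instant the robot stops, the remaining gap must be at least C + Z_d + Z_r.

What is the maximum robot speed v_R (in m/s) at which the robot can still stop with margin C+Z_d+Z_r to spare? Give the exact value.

v_R_max = 17/10 m/s = 1.7000 m/s

at the boundary: (1/2)·v² + (17/20)·v + (-289/100) = 0
  disc = (17/20)² − 4·(1/2)·(-289/100) = 2601/400 ; √disc = 51/20
  v_R = (−(17/20) + 51/20) / (2·(1/2)) = 17/10 m/s
check:
T_s = v_R/a_R = (17/10)/1 = 1.7000 s
reaction-phase robot travel = 1.7000·0.2500 = 0.4250 m
robot covers 1.7000·1.7000 − ½·1.0000·1.7000² = 1.4450 m while stopping
human closes 0.6000·1.9500 = 1.1700 m
margins: 0.0400+0.1000+0.0000 = 0.1400 m
sum ≈ 0.4250+1.4450+1.1700+0.1400 ≈ 3.1800 m = S ✓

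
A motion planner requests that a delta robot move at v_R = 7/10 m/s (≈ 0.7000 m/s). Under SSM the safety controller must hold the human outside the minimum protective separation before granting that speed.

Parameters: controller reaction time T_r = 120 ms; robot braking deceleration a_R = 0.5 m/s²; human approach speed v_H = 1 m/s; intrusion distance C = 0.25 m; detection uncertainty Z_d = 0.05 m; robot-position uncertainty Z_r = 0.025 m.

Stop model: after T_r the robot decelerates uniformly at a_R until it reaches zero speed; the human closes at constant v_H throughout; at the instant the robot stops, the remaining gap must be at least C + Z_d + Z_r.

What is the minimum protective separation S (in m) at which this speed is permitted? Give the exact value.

S_min = 2419/1000 m = 2.4190 m

braking lasts T_s = (7/10)/(1/2) = 1.4000 s
robot in T_r: 0.7000·0.1200 = 0.0840 m
robot covers 0.7000·1.4000 − ½·0.5000·1.4000² = 0.4900 m while stopping
person approaches 1.0000·(0.1200+1.4000) = 1.5200 m
C+Z_d+Z_r = 0.2500+0.0500+0.0250 = 0.3250 m
S_min ≈ 0.0840+0.4900+1.5200+0.3250  ⇒  S_min = 2419/1000 m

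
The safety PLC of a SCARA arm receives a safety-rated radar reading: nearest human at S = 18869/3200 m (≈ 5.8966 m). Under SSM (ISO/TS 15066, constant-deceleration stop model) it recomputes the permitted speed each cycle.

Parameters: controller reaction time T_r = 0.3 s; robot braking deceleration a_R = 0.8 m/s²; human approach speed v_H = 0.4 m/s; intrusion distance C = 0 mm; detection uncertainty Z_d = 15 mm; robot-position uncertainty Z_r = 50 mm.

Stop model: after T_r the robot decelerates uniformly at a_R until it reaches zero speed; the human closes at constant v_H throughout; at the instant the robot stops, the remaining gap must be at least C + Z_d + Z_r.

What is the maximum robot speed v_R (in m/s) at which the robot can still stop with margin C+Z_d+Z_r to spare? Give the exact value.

collect terms ⇒ (5/8)·v_R² + (4/5)·v_R + (-18277/3200) = 0
  disc = (4/5)² − 4·(5/8)·(-18277/3200) = 95481/6400 ; √disc = 309/80
  v_R = (−(4/5) + 309/80) / (2·(5/8)) = 49/20 m/s
check:
stop time T_s = (49/20)/(4/5) = 3.0625 s
reaction-phase robot travel = 2.4500·0.3000 = 0.7350 m
robot covers 2.4500·3.0625 − ½·0.8000·3.0625² = 3.7516 m while stopping
human over T_r+T_s: 0.4000·(0.3000+3.0625) = 1.3450 m
residual clearance needed = 0.0000+0.0150+0.0500 = 0.0650 m
sum ≈ 0.7350+3.7516+1.3450+0.0650 ≈ 5.8966 m = S ✓

v_R_max = 49/20 m/s = 2.4500 m/s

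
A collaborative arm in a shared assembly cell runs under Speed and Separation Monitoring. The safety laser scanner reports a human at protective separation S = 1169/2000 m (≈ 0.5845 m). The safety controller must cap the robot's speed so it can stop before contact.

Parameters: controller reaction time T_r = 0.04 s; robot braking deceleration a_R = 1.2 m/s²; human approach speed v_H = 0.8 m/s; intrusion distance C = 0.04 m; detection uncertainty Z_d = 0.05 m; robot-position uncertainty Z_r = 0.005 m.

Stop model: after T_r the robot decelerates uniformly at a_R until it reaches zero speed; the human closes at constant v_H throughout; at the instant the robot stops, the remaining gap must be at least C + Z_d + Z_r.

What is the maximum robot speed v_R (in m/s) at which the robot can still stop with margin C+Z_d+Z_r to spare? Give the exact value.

v_R_max = 1/2 m/s = 0.5000 m/s

collect terms ⇒ (5/12)·v_R² + (53/75)·v_R + (-183/400) = 0
  disc = (53/75)² − 4·(5/12)·(-183/400) = 113569/90000 ; √disc = 337/300
  v_R = (−(53/75) + 337/300) / (2·(5/12)) = 1/2 m/s
check:
stop time T_s = (1/2)/(6/5) = 0.4167 s
robot covers v_R·T_r = 0.5000·0.0400 = 0.0200 m before braking
braking distance = 0.5000²/(2·1.2000) = 0.1042 m
human closes 0.8000·0.4567 = 0.3653 m
margins: 0.0400+0.0500+0.0050 = 0.0950 m
sum ≈ 0.0200+0.1042+0.3653+0.0950 ≈ 0.5845 m = S ✓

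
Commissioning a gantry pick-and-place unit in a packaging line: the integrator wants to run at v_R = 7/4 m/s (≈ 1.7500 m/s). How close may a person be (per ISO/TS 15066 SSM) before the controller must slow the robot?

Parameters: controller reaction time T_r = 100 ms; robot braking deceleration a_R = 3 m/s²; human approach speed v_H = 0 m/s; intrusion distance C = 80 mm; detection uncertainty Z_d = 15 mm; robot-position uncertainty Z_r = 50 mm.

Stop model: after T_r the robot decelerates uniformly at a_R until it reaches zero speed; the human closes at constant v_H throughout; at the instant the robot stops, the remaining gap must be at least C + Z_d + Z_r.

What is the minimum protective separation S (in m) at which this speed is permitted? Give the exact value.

stop time T_s = (7/4)/3 = 0.5833 s
robot covers v_R·T_r = 1.7500·0.1000 = 0.1750 m before braking
robot under decel: 1.7500²/(2·3.0000) = 0.5104 m
person approaches 0.0000·(0.1000+0.5833) = 0.0000 m
C+Z_d+Z_r = 0.0800+0.0150+0.0500 = 0.1450 m
S_min ≈ 0.1750+0.5104+0.0000+0.1450  ⇒  S_min = 1993/2400 m

S_min = 1993/2400 m = 0.8304 m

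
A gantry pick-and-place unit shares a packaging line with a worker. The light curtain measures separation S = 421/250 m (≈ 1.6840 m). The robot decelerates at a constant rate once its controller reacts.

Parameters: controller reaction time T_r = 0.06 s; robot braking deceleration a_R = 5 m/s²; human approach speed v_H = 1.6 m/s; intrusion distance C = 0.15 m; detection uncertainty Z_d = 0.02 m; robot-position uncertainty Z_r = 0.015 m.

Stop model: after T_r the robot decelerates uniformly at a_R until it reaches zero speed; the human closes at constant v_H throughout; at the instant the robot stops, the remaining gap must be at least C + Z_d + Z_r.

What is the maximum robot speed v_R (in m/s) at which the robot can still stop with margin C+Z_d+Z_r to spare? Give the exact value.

collect terms ⇒ (1/10)·v_R² + (19/50)·v_R + (-1403/1000) = 0
  disc = (19/50)² − 4·(1/10)·(-1403/1000) = 441/625 ; √disc = 21/25
  v_R = (−(19/50) + 21/25) / (2·(1/10)) = 23/10 m/s
check:
stop time T_s = (23/10)/5 = 0.4600 s
reaction-phase robot travel = 2.3000·0.0600 = 0.1380 m
robot under decel: 2.3000²/(2·5.0000) = 0.5290 m
human over T_r+T_s: 1.6000·(0.0600+0.4600) = 0.8320 m
margins: 0.1500+0.0200+0.0150 = 0.1850 m
sum ≈ 0.1380+0.5290+0.8320+0.1850 ≈ 1.6840 m = S ✓

v_R_max = 23/10 m/s = 2.3000 m/s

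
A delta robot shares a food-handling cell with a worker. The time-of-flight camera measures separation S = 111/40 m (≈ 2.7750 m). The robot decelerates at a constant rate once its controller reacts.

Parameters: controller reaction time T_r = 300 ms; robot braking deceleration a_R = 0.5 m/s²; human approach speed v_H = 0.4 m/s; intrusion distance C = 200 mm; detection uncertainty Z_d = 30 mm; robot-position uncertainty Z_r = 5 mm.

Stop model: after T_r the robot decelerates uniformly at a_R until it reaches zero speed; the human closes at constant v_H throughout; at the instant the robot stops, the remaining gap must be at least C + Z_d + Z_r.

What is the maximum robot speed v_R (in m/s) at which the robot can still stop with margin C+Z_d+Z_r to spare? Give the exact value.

at the boundary: (1)·v² + (11/10)·v + (-121/50) = 0
  disc = (11/10)² − 4·(1)·(-121/50) = 1089/100 ; √disc = 33/10
  v_R = (−(11/10) + 33/10) / (2·(1)) = 11/10 m/s
check:
stop time T_s = (11/10)/(1/2) = 2.2000 s
robot in T_r: 1.1000·0.3000 = 0.3300 m
robot covers 1.1000·2.2000 − ½·0.5000·2.2000² = 1.2100 m while stopping
person approaches 0.4000·(0.3000+2.2000) = 1.0000 m
margins: 0.2000+0.0300+0.0050 = 0.2350 m
sum ≈ 0.3300+1.2100+1.0000+0.2350 ≈ 2.7750 m = S ✓

v_R_max = 11/10 m/s = 1.1000 m/s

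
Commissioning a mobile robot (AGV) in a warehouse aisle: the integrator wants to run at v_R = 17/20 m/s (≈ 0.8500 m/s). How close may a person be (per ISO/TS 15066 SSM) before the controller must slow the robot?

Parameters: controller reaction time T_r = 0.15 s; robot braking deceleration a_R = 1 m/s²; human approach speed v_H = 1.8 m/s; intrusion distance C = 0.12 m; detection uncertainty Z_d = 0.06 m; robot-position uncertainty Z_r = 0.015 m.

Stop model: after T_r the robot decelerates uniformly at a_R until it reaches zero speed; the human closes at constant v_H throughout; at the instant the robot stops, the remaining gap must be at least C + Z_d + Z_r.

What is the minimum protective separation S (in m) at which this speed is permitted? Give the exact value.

S_min = 1987/800 m = 2.4838 m

braking lasts T_s = (17/20)/1 = 0.8500 s
robot in T_r: 0.8500·0.1500 = 0.1275 m
robot under decel: 0.8500²/(2·1.0000) = 0.3613 m
human over T_r+T_s: 1.8000·(0.1500+0.8500) = 1.8000 m
margins: 0.1200+0.0600+0.0150 = 0.1950 m
S_min ≈ 0.1275+0.3613+1.8000+0.1950  ⇒  S_min = 1987/800 m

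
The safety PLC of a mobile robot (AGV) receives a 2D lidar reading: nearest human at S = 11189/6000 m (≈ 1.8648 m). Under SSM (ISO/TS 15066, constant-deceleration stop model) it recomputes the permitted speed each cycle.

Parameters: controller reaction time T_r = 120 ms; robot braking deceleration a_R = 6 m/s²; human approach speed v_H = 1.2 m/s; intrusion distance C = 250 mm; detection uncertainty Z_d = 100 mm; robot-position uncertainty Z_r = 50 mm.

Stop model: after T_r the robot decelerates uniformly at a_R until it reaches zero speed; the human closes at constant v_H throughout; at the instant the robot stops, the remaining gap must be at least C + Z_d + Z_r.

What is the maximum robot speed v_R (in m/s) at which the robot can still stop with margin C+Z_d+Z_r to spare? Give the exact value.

at the boundary: (1/12)·v² + (8/25)·v + (-317/240) = 0
  disc = (8/25)² − 4·(1/12)·(-317/240) = 48841/90000 ; √disc = 221/300
  v_R = (−(8/25) + 221/300) / (2·(1/12)) = 5/2 m/s
check:
braking lasts T_s = (5/2)/6 = 0.4167 s
reaction-phase robot travel = 2.5000·0.1200 = 0.3000 m
robot under decel: 2.5000²/(2·6.0000) = 0.5208 m
human closes 1.2000·0.5367 = 0.6440 m
C+Z_d+Z_r = 0.2500+0.1000+0.0500 = 0.4000 m
sum ≈ 0.3000+0.5208+0.6440+0.4000 ≈ 1.8648 m = S ✓

v_R_max = 5/2 m/s = 2.5000 m/s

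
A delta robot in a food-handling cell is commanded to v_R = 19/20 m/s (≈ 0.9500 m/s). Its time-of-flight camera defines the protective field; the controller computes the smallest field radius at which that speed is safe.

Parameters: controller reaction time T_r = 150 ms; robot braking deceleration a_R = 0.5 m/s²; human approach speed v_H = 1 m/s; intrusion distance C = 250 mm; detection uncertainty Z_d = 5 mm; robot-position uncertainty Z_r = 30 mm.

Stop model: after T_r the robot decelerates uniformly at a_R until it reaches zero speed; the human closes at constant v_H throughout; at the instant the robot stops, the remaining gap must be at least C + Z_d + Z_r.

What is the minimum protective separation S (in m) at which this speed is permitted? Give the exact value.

stop time T_s = (19/20)/(1/2) = 1.9000 s
reaction-phase robot travel = 0.9500·0.1500 = 0.1425 m
robot under decel: 0.9500²/(2·0.5000) = 0.9025 m
human closes 1.0000·2.0500 = 2.0500 m
residual clearance needed = 0.2500+0.0050+0.0300 = 0.2850 m
S_min ≈ 0.1425+0.9025+2.0500+0.2850  ⇒  S_min = 169/50 m

S_min = 169/50 m = 3.3800 m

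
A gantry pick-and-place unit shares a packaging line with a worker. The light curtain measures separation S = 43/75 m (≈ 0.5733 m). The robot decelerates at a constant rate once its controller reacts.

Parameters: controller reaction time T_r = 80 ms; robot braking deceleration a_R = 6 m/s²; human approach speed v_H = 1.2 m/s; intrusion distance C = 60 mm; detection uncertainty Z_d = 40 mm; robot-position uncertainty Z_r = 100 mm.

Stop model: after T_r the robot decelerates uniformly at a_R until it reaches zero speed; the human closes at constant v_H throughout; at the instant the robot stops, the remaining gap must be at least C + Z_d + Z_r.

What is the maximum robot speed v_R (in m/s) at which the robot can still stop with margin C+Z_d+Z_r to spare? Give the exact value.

v_R_max = 4/5 m/s = 0.8000 m/s

collect terms ⇒ (1/12)·v_R² + (7/25)·v_R + (-104/375) = 0
  disc = (7/25)² − 4·(1/12)·(-104/375) = 961/5625 ; √disc = 31/75
  v_R = (−(7/25) + 31/75) / (2·(1/12)) = 4/5 m/s
check:
stop time T_s = (4/5)/6 = 0.1333 s
reaction-phase robot travel = 0.8000·0.0800 = 0.0640 m
braking distance = 0.8000²/(2·6.0000) = 0.0533 m
human over T_r+T_s: 1.2000·(0.0800+0.1333) = 0.2560 m
margins: 0.0600+0.0400+0.1000 = 0.2000 m
sum ≈ 0.0640+0.0533+0.2560+0.2000 ≈ 0.5733 m = S ✓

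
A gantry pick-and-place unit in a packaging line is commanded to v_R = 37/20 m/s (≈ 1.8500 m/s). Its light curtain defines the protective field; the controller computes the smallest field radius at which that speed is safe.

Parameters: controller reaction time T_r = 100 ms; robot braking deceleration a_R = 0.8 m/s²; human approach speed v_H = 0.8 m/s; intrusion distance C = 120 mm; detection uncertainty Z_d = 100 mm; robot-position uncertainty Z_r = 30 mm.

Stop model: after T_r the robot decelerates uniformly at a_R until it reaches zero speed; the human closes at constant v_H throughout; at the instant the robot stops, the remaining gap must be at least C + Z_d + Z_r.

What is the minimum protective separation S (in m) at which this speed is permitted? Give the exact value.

S_min = 14413/3200 m = 4.5041 m

stop time T_s = (37/20)/(4/5) = 2.3125 s
robot covers v_R·T_r = 1.8500·0.1000 = 0.1850 m before braking
robot covers 1.8500·2.3125 − ½·0.8000·2.3125² = 2.1391 m while stopping
human closes 0.8000·2.4125 = 1.9300 m
residual clearance needed = 0.1200+0.1000+0.0300 = 0.2500 m
S_min ≈ 0.1850+2.1391+1.9300+0.2500  ⇒  S_min = 14413/3200 m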